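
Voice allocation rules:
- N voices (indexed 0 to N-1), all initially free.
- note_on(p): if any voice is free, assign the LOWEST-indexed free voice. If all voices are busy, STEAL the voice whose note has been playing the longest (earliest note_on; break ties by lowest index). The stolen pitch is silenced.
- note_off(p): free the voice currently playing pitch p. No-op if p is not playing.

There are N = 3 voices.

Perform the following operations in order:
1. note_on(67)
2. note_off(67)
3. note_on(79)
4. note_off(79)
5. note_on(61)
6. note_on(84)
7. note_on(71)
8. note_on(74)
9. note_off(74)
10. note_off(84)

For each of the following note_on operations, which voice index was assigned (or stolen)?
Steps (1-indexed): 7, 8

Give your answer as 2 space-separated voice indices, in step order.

Answer: 2 0

Derivation:
Op 1: note_on(67): voice 0 is free -> assigned | voices=[67 - -]
Op 2: note_off(67): free voice 0 | voices=[- - -]
Op 3: note_on(79): voice 0 is free -> assigned | voices=[79 - -]
Op 4: note_off(79): free voice 0 | voices=[- - -]
Op 5: note_on(61): voice 0 is free -> assigned | voices=[61 - -]
Op 6: note_on(84): voice 1 is free -> assigned | voices=[61 84 -]
Op 7: note_on(71): voice 2 is free -> assigned | voices=[61 84 71]
Op 8: note_on(74): all voices busy, STEAL voice 0 (pitch 61, oldest) -> assign | voices=[74 84 71]
Op 9: note_off(74): free voice 0 | voices=[- 84 71]
Op 10: note_off(84): free voice 1 | voices=[- - 71]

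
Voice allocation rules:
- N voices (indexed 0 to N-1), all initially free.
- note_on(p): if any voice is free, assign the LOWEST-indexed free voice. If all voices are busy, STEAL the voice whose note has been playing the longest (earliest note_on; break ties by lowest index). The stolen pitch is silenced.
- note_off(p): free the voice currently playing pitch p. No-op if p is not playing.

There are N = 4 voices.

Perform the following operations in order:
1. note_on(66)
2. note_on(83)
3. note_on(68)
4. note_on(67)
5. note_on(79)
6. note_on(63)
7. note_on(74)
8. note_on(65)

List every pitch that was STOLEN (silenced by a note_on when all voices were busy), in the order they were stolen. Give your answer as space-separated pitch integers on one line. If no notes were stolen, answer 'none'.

Answer: 66 83 68 67

Derivation:
Op 1: note_on(66): voice 0 is free -> assigned | voices=[66 - - -]
Op 2: note_on(83): voice 1 is free -> assigned | voices=[66 83 - -]
Op 3: note_on(68): voice 2 is free -> assigned | voices=[66 83 68 -]
Op 4: note_on(67): voice 3 is free -> assigned | voices=[66 83 68 67]
Op 5: note_on(79): all voices busy, STEAL voice 0 (pitch 66, oldest) -> assign | voices=[79 83 68 67]
Op 6: note_on(63): all voices busy, STEAL voice 1 (pitch 83, oldest) -> assign | voices=[79 63 68 67]
Op 7: note_on(74): all voices busy, STEAL voice 2 (pitch 68, oldest) -> assign | voices=[79 63 74 67]
Op 8: note_on(65): all voices busy, STEAL voice 3 (pitch 67, oldest) -> assign | voices=[79 63 74 65]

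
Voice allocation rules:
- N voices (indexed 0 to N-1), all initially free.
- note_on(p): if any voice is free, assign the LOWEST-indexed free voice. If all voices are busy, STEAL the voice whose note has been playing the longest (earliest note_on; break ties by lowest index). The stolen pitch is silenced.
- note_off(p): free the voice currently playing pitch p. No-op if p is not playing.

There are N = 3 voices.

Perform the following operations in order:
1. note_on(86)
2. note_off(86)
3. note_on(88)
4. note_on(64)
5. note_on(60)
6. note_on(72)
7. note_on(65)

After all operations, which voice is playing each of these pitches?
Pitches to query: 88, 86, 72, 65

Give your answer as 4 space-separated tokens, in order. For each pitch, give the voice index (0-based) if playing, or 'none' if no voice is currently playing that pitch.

Answer: none none 0 1

Derivation:
Op 1: note_on(86): voice 0 is free -> assigned | voices=[86 - -]
Op 2: note_off(86): free voice 0 | voices=[- - -]
Op 3: note_on(88): voice 0 is free -> assigned | voices=[88 - -]
Op 4: note_on(64): voice 1 is free -> assigned | voices=[88 64 -]
Op 5: note_on(60): voice 2 is free -> assigned | voices=[88 64 60]
Op 6: note_on(72): all voices busy, STEAL voice 0 (pitch 88, oldest) -> assign | voices=[72 64 60]
Op 7: note_on(65): all voices busy, STEAL voice 1 (pitch 64, oldest) -> assign | voices=[72 65 60]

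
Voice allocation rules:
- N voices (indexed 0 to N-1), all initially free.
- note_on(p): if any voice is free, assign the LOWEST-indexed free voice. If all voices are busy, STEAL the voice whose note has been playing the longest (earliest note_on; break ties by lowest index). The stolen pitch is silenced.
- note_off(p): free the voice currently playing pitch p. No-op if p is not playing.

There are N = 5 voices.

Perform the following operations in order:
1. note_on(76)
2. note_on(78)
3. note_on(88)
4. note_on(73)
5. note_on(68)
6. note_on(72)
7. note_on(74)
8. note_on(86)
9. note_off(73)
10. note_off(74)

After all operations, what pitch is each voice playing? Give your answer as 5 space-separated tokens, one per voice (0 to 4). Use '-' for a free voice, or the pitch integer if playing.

Answer: 72 - 86 - 68

Derivation:
Op 1: note_on(76): voice 0 is free -> assigned | voices=[76 - - - -]
Op 2: note_on(78): voice 1 is free -> assigned | voices=[76 78 - - -]
Op 3: note_on(88): voice 2 is free -> assigned | voices=[76 78 88 - -]
Op 4: note_on(73): voice 3 is free -> assigned | voices=[76 78 88 73 -]
Op 5: note_on(68): voice 4 is free -> assigned | voices=[76 78 88 73 68]
Op 6: note_on(72): all voices busy, STEAL voice 0 (pitch 76, oldest) -> assign | voices=[72 78 88 73 68]
Op 7: note_on(74): all voices busy, STEAL voice 1 (pitch 78, oldest) -> assign | voices=[72 74 88 73 68]
Op 8: note_on(86): all voices busy, STEAL voice 2 (pitch 88, oldest) -> assign | voices=[72 74 86 73 68]
Op 9: note_off(73): free voice 3 | voices=[72 74 86 - 68]
Op 10: note_off(74): free voice 1 | voices=[72 - 86 - 68]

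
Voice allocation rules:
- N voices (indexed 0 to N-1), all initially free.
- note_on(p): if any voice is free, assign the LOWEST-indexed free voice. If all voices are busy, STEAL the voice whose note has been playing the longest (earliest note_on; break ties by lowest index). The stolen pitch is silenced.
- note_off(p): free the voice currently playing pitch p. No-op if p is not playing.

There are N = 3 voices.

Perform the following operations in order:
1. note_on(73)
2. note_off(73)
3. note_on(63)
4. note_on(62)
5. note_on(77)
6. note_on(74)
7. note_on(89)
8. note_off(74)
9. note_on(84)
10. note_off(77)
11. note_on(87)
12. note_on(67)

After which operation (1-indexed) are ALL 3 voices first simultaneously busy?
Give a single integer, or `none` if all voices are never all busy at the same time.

Op 1: note_on(73): voice 0 is free -> assigned | voices=[73 - -]
Op 2: note_off(73): free voice 0 | voices=[- - -]
Op 3: note_on(63): voice 0 is free -> assigned | voices=[63 - -]
Op 4: note_on(62): voice 1 is free -> assigned | voices=[63 62 -]
Op 5: note_on(77): voice 2 is free -> assigned | voices=[63 62 77]
Op 6: note_on(74): all voices busy, STEAL voice 0 (pitch 63, oldest) -> assign | voices=[74 62 77]
Op 7: note_on(89): all voices busy, STEAL voice 1 (pitch 62, oldest) -> assign | voices=[74 89 77]
Op 8: note_off(74): free voice 0 | voices=[- 89 77]
Op 9: note_on(84): voice 0 is free -> assigned | voices=[84 89 77]
Op 10: note_off(77): free voice 2 | voices=[84 89 -]
Op 11: note_on(87): voice 2 is free -> assigned | voices=[84 89 87]
Op 12: note_on(67): all voices busy, STEAL voice 1 (pitch 89, oldest) -> assign | voices=[84 67 87]

Answer: 5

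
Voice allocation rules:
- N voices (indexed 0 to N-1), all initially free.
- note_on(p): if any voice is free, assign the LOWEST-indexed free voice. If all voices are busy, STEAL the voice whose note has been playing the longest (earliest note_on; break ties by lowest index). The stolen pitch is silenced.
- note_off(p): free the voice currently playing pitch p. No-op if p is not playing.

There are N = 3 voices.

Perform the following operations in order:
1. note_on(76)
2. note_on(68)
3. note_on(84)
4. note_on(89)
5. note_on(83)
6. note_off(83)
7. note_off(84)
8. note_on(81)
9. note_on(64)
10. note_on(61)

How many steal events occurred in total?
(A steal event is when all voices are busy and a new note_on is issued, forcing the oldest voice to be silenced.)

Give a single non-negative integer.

Answer: 3

Derivation:
Op 1: note_on(76): voice 0 is free -> assigned | voices=[76 - -]
Op 2: note_on(68): voice 1 is free -> assigned | voices=[76 68 -]
Op 3: note_on(84): voice 2 is free -> assigned | voices=[76 68 84]
Op 4: note_on(89): all voices busy, STEAL voice 0 (pitch 76, oldest) -> assign | voices=[89 68 84]
Op 5: note_on(83): all voices busy, STEAL voice 1 (pitch 68, oldest) -> assign | voices=[89 83 84]
Op 6: note_off(83): free voice 1 | voices=[89 - 84]
Op 7: note_off(84): free voice 2 | voices=[89 - -]
Op 8: note_on(81): voice 1 is free -> assigned | voices=[89 81 -]
Op 9: note_on(64): voice 2 is free -> assigned | voices=[89 81 64]
Op 10: note_on(61): all voices busy, STEAL voice 0 (pitch 89, oldest) -> assign | voices=[61 81 64]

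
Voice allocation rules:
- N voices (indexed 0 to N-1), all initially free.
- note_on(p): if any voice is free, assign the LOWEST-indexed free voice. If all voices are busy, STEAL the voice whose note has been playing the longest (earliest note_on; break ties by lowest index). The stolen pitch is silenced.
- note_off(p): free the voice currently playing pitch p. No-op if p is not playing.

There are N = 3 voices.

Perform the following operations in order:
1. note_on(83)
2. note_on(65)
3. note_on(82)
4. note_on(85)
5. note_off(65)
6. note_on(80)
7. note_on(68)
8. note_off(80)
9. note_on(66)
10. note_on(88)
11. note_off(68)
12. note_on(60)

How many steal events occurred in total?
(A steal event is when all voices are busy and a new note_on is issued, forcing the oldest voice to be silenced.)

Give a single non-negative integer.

Op 1: note_on(83): voice 0 is free -> assigned | voices=[83 - -]
Op 2: note_on(65): voice 1 is free -> assigned | voices=[83 65 -]
Op 3: note_on(82): voice 2 is free -> assigned | voices=[83 65 82]
Op 4: note_on(85): all voices busy, STEAL voice 0 (pitch 83, oldest) -> assign | voices=[85 65 82]
Op 5: note_off(65): free voice 1 | voices=[85 - 82]
Op 6: note_on(80): voice 1 is free -> assigned | voices=[85 80 82]
Op 7: note_on(68): all voices busy, STEAL voice 2 (pitch 82, oldest) -> assign | voices=[85 80 68]
Op 8: note_off(80): free voice 1 | voices=[85 - 68]
Op 9: note_on(66): voice 1 is free -> assigned | voices=[85 66 68]
Op 10: note_on(88): all voices busy, STEAL voice 0 (pitch 85, oldest) -> assign | voices=[88 66 68]
Op 11: note_off(68): free voice 2 | voices=[88 66 -]
Op 12: note_on(60): voice 2 is free -> assigned | voices=[88 66 60]

Answer: 3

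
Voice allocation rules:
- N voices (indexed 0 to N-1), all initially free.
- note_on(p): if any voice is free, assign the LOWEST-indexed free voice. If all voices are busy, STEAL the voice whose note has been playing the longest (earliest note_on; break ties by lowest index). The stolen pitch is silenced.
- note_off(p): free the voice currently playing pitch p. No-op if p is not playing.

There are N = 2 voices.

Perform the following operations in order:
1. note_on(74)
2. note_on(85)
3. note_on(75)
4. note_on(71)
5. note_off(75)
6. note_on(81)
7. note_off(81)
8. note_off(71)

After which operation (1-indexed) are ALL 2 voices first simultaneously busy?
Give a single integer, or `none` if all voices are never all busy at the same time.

Answer: 2

Derivation:
Op 1: note_on(74): voice 0 is free -> assigned | voices=[74 -]
Op 2: note_on(85): voice 1 is free -> assigned | voices=[74 85]
Op 3: note_on(75): all voices busy, STEAL voice 0 (pitch 74, oldest) -> assign | voices=[75 85]
Op 4: note_on(71): all voices busy, STEAL voice 1 (pitch 85, oldest) -> assign | voices=[75 71]
Op 5: note_off(75): free voice 0 | voices=[- 71]
Op 6: note_on(81): voice 0 is free -> assigned | voices=[81 71]
Op 7: note_off(81): free voice 0 | voices=[- 71]
Op 8: note_off(71): free voice 1 | voices=[- -]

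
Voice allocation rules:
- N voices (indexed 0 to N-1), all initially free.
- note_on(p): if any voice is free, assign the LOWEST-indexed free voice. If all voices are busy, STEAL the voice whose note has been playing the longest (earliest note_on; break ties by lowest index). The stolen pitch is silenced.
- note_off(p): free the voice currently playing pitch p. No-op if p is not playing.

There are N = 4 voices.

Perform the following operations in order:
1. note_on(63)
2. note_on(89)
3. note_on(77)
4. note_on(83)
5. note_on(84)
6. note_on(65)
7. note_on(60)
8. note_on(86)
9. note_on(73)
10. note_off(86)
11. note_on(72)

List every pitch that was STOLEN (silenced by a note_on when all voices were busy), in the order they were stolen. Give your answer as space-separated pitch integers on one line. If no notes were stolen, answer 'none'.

Op 1: note_on(63): voice 0 is free -> assigned | voices=[63 - - -]
Op 2: note_on(89): voice 1 is free -> assigned | voices=[63 89 - -]
Op 3: note_on(77): voice 2 is free -> assigned | voices=[63 89 77 -]
Op 4: note_on(83): voice 3 is free -> assigned | voices=[63 89 77 83]
Op 5: note_on(84): all voices busy, STEAL voice 0 (pitch 63, oldest) -> assign | voices=[84 89 77 83]
Op 6: note_on(65): all voices busy, STEAL voice 1 (pitch 89, oldest) -> assign | voices=[84 65 77 83]
Op 7: note_on(60): all voices busy, STEAL voice 2 (pitch 77, oldest) -> assign | voices=[84 65 60 83]
Op 8: note_on(86): all voices busy, STEAL voice 3 (pitch 83, oldest) -> assign | voices=[84 65 60 86]
Op 9: note_on(73): all voices busy, STEAL voice 0 (pitch 84, oldest) -> assign | voices=[73 65 60 86]
Op 10: note_off(86): free voice 3 | voices=[73 65 60 -]
Op 11: note_on(72): voice 3 is free -> assigned | voices=[73 65 60 72]

Answer: 63 89 77 83 84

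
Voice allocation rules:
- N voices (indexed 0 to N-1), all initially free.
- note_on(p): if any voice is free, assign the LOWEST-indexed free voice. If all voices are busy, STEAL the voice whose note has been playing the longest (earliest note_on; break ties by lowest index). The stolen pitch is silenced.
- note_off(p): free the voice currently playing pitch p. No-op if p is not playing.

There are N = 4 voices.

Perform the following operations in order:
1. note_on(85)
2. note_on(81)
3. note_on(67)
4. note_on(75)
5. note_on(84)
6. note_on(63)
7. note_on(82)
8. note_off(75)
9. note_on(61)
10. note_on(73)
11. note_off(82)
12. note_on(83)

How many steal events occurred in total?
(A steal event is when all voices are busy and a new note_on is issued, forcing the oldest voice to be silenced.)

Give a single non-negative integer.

Op 1: note_on(85): voice 0 is free -> assigned | voices=[85 - - -]
Op 2: note_on(81): voice 1 is free -> assigned | voices=[85 81 - -]
Op 3: note_on(67): voice 2 is free -> assigned | voices=[85 81 67 -]
Op 4: note_on(75): voice 3 is free -> assigned | voices=[85 81 67 75]
Op 5: note_on(84): all voices busy, STEAL voice 0 (pitch 85, oldest) -> assign | voices=[84 81 67 75]
Op 6: note_on(63): all voices busy, STEAL voice 1 (pitch 81, oldest) -> assign | voices=[84 63 67 75]
Op 7: note_on(82): all voices busy, STEAL voice 2 (pitch 67, oldest) -> assign | voices=[84 63 82 75]
Op 8: note_off(75): free voice 3 | voices=[84 63 82 -]
Op 9: note_on(61): voice 3 is free -> assigned | voices=[84 63 82 61]
Op 10: note_on(73): all voices busy, STEAL voice 0 (pitch 84, oldest) -> assign | voices=[73 63 82 61]
Op 11: note_off(82): free voice 2 | voices=[73 63 - 61]
Op 12: note_on(83): voice 2 is free -> assigned | voices=[73 63 83 61]

Answer: 4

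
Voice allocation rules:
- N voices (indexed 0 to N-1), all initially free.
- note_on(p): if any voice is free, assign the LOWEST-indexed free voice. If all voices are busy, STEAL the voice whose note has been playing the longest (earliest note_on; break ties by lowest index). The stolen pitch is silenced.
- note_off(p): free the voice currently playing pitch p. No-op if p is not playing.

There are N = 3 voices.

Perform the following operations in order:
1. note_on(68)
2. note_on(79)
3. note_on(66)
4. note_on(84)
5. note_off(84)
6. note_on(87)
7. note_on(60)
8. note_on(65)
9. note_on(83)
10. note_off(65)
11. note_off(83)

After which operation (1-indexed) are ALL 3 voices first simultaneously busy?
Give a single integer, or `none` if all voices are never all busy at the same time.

Answer: 3

Derivation:
Op 1: note_on(68): voice 0 is free -> assigned | voices=[68 - -]
Op 2: note_on(79): voice 1 is free -> assigned | voices=[68 79 -]
Op 3: note_on(66): voice 2 is free -> assigned | voices=[68 79 66]
Op 4: note_on(84): all voices busy, STEAL voice 0 (pitch 68, oldest) -> assign | voices=[84 79 66]
Op 5: note_off(84): free voice 0 | voices=[- 79 66]
Op 6: note_on(87): voice 0 is free -> assigned | voices=[87 79 66]
Op 7: note_on(60): all voices busy, STEAL voice 1 (pitch 79, oldest) -> assign | voices=[87 60 66]
Op 8: note_on(65): all voices busy, STEAL voice 2 (pitch 66, oldest) -> assign | voices=[87 60 65]
Op 9: note_on(83): all voices busy, STEAL voice 0 (pitch 87, oldest) -> assign | voices=[83 60 65]
Op 10: note_off(65): free voice 2 | voices=[83 60 -]
Op 11: note_off(83): free voice 0 | voices=[- 60 -]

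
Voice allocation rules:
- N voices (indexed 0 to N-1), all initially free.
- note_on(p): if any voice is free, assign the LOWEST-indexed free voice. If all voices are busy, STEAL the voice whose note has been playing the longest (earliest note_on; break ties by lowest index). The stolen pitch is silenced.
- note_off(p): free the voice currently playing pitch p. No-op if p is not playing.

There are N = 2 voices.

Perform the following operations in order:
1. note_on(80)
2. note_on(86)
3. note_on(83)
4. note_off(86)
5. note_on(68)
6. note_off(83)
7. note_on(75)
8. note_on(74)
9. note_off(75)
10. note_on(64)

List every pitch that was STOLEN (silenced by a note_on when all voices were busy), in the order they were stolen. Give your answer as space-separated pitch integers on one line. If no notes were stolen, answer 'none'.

Op 1: note_on(80): voice 0 is free -> assigned | voices=[80 -]
Op 2: note_on(86): voice 1 is free -> assigned | voices=[80 86]
Op 3: note_on(83): all voices busy, STEAL voice 0 (pitch 80, oldest) -> assign | voices=[83 86]
Op 4: note_off(86): free voice 1 | voices=[83 -]
Op 5: note_on(68): voice 1 is free -> assigned | voices=[83 68]
Op 6: note_off(83): free voice 0 | voices=[- 68]
Op 7: note_on(75): voice 0 is free -> assigned | voices=[75 68]
Op 8: note_on(74): all voices busy, STEAL voice 1 (pitch 68, oldest) -> assign | voices=[75 74]
Op 9: note_off(75): free voice 0 | voices=[- 74]
Op 10: note_on(64): voice 0 is free -> assigned | voices=[64 74]

Answer: 80 68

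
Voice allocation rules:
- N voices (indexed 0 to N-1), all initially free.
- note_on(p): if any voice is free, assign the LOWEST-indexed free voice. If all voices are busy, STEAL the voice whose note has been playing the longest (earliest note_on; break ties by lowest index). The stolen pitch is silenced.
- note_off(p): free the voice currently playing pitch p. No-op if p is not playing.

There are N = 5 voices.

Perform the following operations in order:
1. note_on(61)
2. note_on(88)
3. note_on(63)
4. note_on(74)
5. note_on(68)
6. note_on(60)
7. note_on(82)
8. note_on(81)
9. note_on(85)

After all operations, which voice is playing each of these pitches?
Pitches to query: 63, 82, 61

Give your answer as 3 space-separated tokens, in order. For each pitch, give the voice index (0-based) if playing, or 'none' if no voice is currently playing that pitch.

Op 1: note_on(61): voice 0 is free -> assigned | voices=[61 - - - -]
Op 2: note_on(88): voice 1 is free -> assigned | voices=[61 88 - - -]
Op 3: note_on(63): voice 2 is free -> assigned | voices=[61 88 63 - -]
Op 4: note_on(74): voice 3 is free -> assigned | voices=[61 88 63 74 -]
Op 5: note_on(68): voice 4 is free -> assigned | voices=[61 88 63 74 68]
Op 6: note_on(60): all voices busy, STEAL voice 0 (pitch 61, oldest) -> assign | voices=[60 88 63 74 68]
Op 7: note_on(82): all voices busy, STEAL voice 1 (pitch 88, oldest) -> assign | voices=[60 82 63 74 68]
Op 8: note_on(81): all voices busy, STEAL voice 2 (pitch 63, oldest) -> assign | voices=[60 82 81 74 68]
Op 9: note_on(85): all voices busy, STEAL voice 3 (pitch 74, oldest) -> assign | voices=[60 82 81 85 68]

Answer: none 1 none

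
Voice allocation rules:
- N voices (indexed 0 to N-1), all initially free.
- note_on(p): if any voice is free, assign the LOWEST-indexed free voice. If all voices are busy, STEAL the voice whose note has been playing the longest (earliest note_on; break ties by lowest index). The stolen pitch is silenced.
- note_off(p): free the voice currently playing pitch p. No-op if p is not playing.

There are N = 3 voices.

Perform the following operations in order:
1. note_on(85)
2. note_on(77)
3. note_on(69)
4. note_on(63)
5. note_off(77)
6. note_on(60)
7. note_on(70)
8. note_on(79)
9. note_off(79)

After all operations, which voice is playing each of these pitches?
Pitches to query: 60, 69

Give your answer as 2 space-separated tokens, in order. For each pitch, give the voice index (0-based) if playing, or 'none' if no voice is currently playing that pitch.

Answer: 1 none

Derivation:
Op 1: note_on(85): voice 0 is free -> assigned | voices=[85 - -]
Op 2: note_on(77): voice 1 is free -> assigned | voices=[85 77 -]
Op 3: note_on(69): voice 2 is free -> assigned | voices=[85 77 69]
Op 4: note_on(63): all voices busy, STEAL voice 0 (pitch 85, oldest) -> assign | voices=[63 77 69]
Op 5: note_off(77): free voice 1 | voices=[63 - 69]
Op 6: note_on(60): voice 1 is free -> assigned | voices=[63 60 69]
Op 7: note_on(70): all voices busy, STEAL voice 2 (pitch 69, oldest) -> assign | voices=[63 60 70]
Op 8: note_on(79): all voices busy, STEAL voice 0 (pitch 63, oldest) -> assign | voices=[79 60 70]
Op 9: note_off(79): free voice 0 | voices=[- 60 70]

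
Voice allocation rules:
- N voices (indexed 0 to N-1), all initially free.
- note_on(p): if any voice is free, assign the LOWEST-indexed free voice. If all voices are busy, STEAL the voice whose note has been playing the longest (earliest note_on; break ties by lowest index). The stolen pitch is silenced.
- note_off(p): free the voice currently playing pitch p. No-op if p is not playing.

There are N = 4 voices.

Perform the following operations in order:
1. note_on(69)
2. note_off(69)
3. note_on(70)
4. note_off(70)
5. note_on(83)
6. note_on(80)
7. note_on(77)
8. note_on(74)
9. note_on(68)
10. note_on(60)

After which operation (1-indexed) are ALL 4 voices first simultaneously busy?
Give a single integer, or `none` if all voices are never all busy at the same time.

Op 1: note_on(69): voice 0 is free -> assigned | voices=[69 - - -]
Op 2: note_off(69): free voice 0 | voices=[- - - -]
Op 3: note_on(70): voice 0 is free -> assigned | voices=[70 - - -]
Op 4: note_off(70): free voice 0 | voices=[- - - -]
Op 5: note_on(83): voice 0 is free -> assigned | voices=[83 - - -]
Op 6: note_on(80): voice 1 is free -> assigned | voices=[83 80 - -]
Op 7: note_on(77): voice 2 is free -> assigned | voices=[83 80 77 -]
Op 8: note_on(74): voice 3 is free -> assigned | voices=[83 80 77 74]
Op 9: note_on(68): all voices busy, STEAL voice 0 (pitch 83, oldest) -> assign | voices=[68 80 77 74]
Op 10: note_on(60): all voices busy, STEAL voice 1 (pitch 80, oldest) -> assign | voices=[68 60 77 74]

Answer: 8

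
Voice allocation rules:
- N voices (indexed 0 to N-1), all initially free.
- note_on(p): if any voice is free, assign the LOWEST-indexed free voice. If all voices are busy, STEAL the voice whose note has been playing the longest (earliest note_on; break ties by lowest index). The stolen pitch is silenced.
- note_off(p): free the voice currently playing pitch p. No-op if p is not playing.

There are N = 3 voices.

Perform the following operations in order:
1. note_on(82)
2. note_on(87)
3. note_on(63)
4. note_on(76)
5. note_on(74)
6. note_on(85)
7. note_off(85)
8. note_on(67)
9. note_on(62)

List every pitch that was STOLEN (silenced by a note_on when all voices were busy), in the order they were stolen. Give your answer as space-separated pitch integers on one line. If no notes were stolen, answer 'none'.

Op 1: note_on(82): voice 0 is free -> assigned | voices=[82 - -]
Op 2: note_on(87): voice 1 is free -> assigned | voices=[82 87 -]
Op 3: note_on(63): voice 2 is free -> assigned | voices=[82 87 63]
Op 4: note_on(76): all voices busy, STEAL voice 0 (pitch 82, oldest) -> assign | voices=[76 87 63]
Op 5: note_on(74): all voices busy, STEAL voice 1 (pitch 87, oldest) -> assign | voices=[76 74 63]
Op 6: note_on(85): all voices busy, STEAL voice 2 (pitch 63, oldest) -> assign | voices=[76 74 85]
Op 7: note_off(85): free voice 2 | voices=[76 74 -]
Op 8: note_on(67): voice 2 is free -> assigned | voices=[76 74 67]
Op 9: note_on(62): all voices busy, STEAL voice 0 (pitch 76, oldest) -> assign | voices=[62 74 67]

Answer: 82 87 63 76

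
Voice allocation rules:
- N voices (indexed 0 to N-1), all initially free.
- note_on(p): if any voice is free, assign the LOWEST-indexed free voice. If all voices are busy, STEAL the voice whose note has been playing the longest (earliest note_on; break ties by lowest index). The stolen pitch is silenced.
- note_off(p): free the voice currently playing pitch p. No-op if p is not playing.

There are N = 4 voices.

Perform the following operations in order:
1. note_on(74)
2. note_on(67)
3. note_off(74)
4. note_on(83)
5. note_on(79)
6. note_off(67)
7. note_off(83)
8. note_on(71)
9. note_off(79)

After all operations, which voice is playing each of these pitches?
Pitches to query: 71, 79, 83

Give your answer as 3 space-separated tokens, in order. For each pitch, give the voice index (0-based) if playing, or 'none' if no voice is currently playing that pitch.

Op 1: note_on(74): voice 0 is free -> assigned | voices=[74 - - -]
Op 2: note_on(67): voice 1 is free -> assigned | voices=[74 67 - -]
Op 3: note_off(74): free voice 0 | voices=[- 67 - -]
Op 4: note_on(83): voice 0 is free -> assigned | voices=[83 67 - -]
Op 5: note_on(79): voice 2 is free -> assigned | voices=[83 67 79 -]
Op 6: note_off(67): free voice 1 | voices=[83 - 79 -]
Op 7: note_off(83): free voice 0 | voices=[- - 79 -]
Op 8: note_on(71): voice 0 is free -> assigned | voices=[71 - 79 -]
Op 9: note_off(79): free voice 2 | voices=[71 - - -]

Answer: 0 none none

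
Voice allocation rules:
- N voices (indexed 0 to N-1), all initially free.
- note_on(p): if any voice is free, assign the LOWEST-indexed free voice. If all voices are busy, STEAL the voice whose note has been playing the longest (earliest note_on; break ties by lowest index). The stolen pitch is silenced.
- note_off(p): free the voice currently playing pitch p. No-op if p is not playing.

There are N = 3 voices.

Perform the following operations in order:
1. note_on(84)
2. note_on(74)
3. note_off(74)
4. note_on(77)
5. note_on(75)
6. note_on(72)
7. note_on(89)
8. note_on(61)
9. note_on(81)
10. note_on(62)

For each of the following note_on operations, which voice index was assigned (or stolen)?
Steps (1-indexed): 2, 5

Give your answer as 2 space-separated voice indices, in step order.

Answer: 1 2

Derivation:
Op 1: note_on(84): voice 0 is free -> assigned | voices=[84 - -]
Op 2: note_on(74): voice 1 is free -> assigned | voices=[84 74 -]
Op 3: note_off(74): free voice 1 | voices=[84 - -]
Op 4: note_on(77): voice 1 is free -> assigned | voices=[84 77 -]
Op 5: note_on(75): voice 2 is free -> assigned | voices=[84 77 75]
Op 6: note_on(72): all voices busy, STEAL voice 0 (pitch 84, oldest) -> assign | voices=[72 77 75]
Op 7: note_on(89): all voices busy, STEAL voice 1 (pitch 77, oldest) -> assign | voices=[72 89 75]
Op 8: note_on(61): all voices busy, STEAL voice 2 (pitch 75, oldest) -> assign | voices=[72 89 61]
Op 9: note_on(81): all voices busy, STEAL voice 0 (pitch 72, oldest) -> assign | voices=[81 89 61]
Op 10: note_on(62): all voices busy, STEAL voice 1 (pitch 89, oldest) -> assign | voices=[81 62 61]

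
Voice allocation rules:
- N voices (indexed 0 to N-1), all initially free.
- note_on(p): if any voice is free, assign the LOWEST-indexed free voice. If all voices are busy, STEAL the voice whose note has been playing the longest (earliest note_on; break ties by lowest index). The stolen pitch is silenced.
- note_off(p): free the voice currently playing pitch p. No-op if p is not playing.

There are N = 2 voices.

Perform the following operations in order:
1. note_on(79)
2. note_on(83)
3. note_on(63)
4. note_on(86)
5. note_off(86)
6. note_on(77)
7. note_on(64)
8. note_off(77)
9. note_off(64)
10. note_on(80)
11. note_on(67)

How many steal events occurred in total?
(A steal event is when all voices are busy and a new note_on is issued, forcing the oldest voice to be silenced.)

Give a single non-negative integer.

Answer: 3

Derivation:
Op 1: note_on(79): voice 0 is free -> assigned | voices=[79 -]
Op 2: note_on(83): voice 1 is free -> assigned | voices=[79 83]
Op 3: note_on(63): all voices busy, STEAL voice 0 (pitch 79, oldest) -> assign | voices=[63 83]
Op 4: note_on(86): all voices busy, STEAL voice 1 (pitch 83, oldest) -> assign | voices=[63 86]
Op 5: note_off(86): free voice 1 | voices=[63 -]
Op 6: note_on(77): voice 1 is free -> assigned | voices=[63 77]
Op 7: note_on(64): all voices busy, STEAL voice 0 (pitch 63, oldest) -> assign | voices=[64 77]
Op 8: note_off(77): free voice 1 | voices=[64 -]
Op 9: note_off(64): free voice 0 | voices=[- -]
Op 10: note_on(80): voice 0 is free -> assigned | voices=[80 -]
Op 11: note_on(67): voice 1 is free -> assigned | voices=[80 67]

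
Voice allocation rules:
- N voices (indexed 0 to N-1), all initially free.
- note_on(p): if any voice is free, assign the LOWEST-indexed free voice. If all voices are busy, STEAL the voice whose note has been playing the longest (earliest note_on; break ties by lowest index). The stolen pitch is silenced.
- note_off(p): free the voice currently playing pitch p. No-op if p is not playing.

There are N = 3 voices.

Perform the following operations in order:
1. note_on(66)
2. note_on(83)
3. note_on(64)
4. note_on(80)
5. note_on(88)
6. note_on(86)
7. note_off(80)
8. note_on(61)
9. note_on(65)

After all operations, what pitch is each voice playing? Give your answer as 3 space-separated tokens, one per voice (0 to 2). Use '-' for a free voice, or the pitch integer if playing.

Answer: 61 65 86

Derivation:
Op 1: note_on(66): voice 0 is free -> assigned | voices=[66 - -]
Op 2: note_on(83): voice 1 is free -> assigned | voices=[66 83 -]
Op 3: note_on(64): voice 2 is free -> assigned | voices=[66 83 64]
Op 4: note_on(80): all voices busy, STEAL voice 0 (pitch 66, oldest) -> assign | voices=[80 83 64]
Op 5: note_on(88): all voices busy, STEAL voice 1 (pitch 83, oldest) -> assign | voices=[80 88 64]
Op 6: note_on(86): all voices busy, STEAL voice 2 (pitch 64, oldest) -> assign | voices=[80 88 86]
Op 7: note_off(80): free voice 0 | voices=[- 88 86]
Op 8: note_on(61): voice 0 is free -> assigned | voices=[61 88 86]
Op 9: note_on(65): all voices busy, STEAL voice 1 (pitch 88, oldest) -> assign | voices=[61 65 86]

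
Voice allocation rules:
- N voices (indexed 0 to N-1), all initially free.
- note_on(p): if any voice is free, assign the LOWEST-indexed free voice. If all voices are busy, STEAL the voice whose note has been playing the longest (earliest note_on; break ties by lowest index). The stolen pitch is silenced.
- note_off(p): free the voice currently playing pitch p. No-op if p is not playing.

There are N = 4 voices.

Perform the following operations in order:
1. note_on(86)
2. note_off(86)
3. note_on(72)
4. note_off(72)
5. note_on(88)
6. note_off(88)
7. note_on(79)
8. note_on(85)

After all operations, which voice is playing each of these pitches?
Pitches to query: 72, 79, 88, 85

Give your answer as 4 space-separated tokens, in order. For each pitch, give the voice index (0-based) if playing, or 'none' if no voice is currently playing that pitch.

Answer: none 0 none 1

Derivation:
Op 1: note_on(86): voice 0 is free -> assigned | voices=[86 - - -]
Op 2: note_off(86): free voice 0 | voices=[- - - -]
Op 3: note_on(72): voice 0 is free -> assigned | voices=[72 - - -]
Op 4: note_off(72): free voice 0 | voices=[- - - -]
Op 5: note_on(88): voice 0 is free -> assigned | voices=[88 - - -]
Op 6: note_off(88): free voice 0 | voices=[- - - -]
Op 7: note_on(79): voice 0 is free -> assigned | voices=[79 - - -]
Op 8: note_on(85): voice 1 is free -> assigned | voices=[79 85 - -]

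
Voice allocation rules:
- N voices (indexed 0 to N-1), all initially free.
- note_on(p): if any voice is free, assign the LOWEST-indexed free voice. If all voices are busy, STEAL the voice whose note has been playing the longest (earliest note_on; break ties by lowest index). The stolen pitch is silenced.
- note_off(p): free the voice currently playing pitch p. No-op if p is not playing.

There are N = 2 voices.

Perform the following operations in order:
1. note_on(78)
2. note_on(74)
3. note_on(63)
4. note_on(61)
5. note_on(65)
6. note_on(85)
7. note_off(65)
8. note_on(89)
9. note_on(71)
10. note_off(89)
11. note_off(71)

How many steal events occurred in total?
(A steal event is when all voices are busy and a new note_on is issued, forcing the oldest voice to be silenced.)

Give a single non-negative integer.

Op 1: note_on(78): voice 0 is free -> assigned | voices=[78 -]
Op 2: note_on(74): voice 1 is free -> assigned | voices=[78 74]
Op 3: note_on(63): all voices busy, STEAL voice 0 (pitch 78, oldest) -> assign | voices=[63 74]
Op 4: note_on(61): all voices busy, STEAL voice 1 (pitch 74, oldest) -> assign | voices=[63 61]
Op 5: note_on(65): all voices busy, STEAL voice 0 (pitch 63, oldest) -> assign | voices=[65 61]
Op 6: note_on(85): all voices busy, STEAL voice 1 (pitch 61, oldest) -> assign | voices=[65 85]
Op 7: note_off(65): free voice 0 | voices=[- 85]
Op 8: note_on(89): voice 0 is free -> assigned | voices=[89 85]
Op 9: note_on(71): all voices busy, STEAL voice 1 (pitch 85, oldest) -> assign | voices=[89 71]
Op 10: note_off(89): free voice 0 | voices=[- 71]
Op 11: note_off(71): free voice 1 | voices=[- -]

Answer: 5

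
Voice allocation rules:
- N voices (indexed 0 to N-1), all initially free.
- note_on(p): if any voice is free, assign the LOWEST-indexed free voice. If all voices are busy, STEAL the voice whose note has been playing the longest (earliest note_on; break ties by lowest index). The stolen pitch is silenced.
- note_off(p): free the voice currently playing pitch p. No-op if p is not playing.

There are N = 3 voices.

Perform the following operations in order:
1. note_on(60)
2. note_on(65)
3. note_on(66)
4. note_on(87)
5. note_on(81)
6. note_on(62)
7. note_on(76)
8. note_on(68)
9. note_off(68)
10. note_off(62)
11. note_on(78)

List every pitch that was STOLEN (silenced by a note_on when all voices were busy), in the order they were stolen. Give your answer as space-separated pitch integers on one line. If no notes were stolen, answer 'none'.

Op 1: note_on(60): voice 0 is free -> assigned | voices=[60 - -]
Op 2: note_on(65): voice 1 is free -> assigned | voices=[60 65 -]
Op 3: note_on(66): voice 2 is free -> assigned | voices=[60 65 66]
Op 4: note_on(87): all voices busy, STEAL voice 0 (pitch 60, oldest) -> assign | voices=[87 65 66]
Op 5: note_on(81): all voices busy, STEAL voice 1 (pitch 65, oldest) -> assign | voices=[87 81 66]
Op 6: note_on(62): all voices busy, STEAL voice 2 (pitch 66, oldest) -> assign | voices=[87 81 62]
Op 7: note_on(76): all voices busy, STEAL voice 0 (pitch 87, oldest) -> assign | voices=[76 81 62]
Op 8: note_on(68): all voices busy, STEAL voice 1 (pitch 81, oldest) -> assign | voices=[76 68 62]
Op 9: note_off(68): free voice 1 | voices=[76 - 62]
Op 10: note_off(62): free voice 2 | voices=[76 - -]
Op 11: note_on(78): voice 1 is free -> assigned | voices=[76 78 -]

Answer: 60 65 66 87 81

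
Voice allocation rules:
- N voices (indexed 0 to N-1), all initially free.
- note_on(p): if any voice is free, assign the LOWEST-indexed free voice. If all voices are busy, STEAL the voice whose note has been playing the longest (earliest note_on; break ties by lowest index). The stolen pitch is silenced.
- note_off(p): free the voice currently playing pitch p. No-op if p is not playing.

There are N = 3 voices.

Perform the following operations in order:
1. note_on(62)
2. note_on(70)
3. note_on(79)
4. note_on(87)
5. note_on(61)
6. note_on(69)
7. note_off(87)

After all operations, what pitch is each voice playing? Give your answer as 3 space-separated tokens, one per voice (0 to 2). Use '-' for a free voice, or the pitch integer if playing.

Op 1: note_on(62): voice 0 is free -> assigned | voices=[62 - -]
Op 2: note_on(70): voice 1 is free -> assigned | voices=[62 70 -]
Op 3: note_on(79): voice 2 is free -> assigned | voices=[62 70 79]
Op 4: note_on(87): all voices busy, STEAL voice 0 (pitch 62, oldest) -> assign | voices=[87 70 79]
Op 5: note_on(61): all voices busy, STEAL voice 1 (pitch 70, oldest) -> assign | voices=[87 61 79]
Op 6: note_on(69): all voices busy, STEAL voice 2 (pitch 79, oldest) -> assign | voices=[87 61 69]
Op 7: note_off(87): free voice 0 | voices=[- 61 69]

Answer: - 61 69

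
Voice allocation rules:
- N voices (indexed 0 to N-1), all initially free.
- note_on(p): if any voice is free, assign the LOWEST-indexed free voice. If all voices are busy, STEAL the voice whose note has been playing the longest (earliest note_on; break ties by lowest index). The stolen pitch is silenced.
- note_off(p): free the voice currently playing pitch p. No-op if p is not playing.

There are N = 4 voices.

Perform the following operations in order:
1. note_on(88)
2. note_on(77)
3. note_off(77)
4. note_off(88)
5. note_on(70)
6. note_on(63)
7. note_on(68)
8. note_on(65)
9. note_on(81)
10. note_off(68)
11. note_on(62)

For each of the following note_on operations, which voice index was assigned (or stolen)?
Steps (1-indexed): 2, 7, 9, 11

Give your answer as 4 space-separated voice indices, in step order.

Answer: 1 2 0 2

Derivation:
Op 1: note_on(88): voice 0 is free -> assigned | voices=[88 - - -]
Op 2: note_on(77): voice 1 is free -> assigned | voices=[88 77 - -]
Op 3: note_off(77): free voice 1 | voices=[88 - - -]
Op 4: note_off(88): free voice 0 | voices=[- - - -]
Op 5: note_on(70): voice 0 is free -> assigned | voices=[70 - - -]
Op 6: note_on(63): voice 1 is free -> assigned | voices=[70 63 - -]
Op 7: note_on(68): voice 2 is free -> assigned | voices=[70 63 68 -]
Op 8: note_on(65): voice 3 is free -> assigned | voices=[70 63 68 65]
Op 9: note_on(81): all voices busy, STEAL voice 0 (pitch 70, oldest) -> assign | voices=[81 63 68 65]
Op 10: note_off(68): free voice 2 | voices=[81 63 - 65]
Op 11: note_on(62): voice 2 is free -> assigned | voices=[81 63 62 65]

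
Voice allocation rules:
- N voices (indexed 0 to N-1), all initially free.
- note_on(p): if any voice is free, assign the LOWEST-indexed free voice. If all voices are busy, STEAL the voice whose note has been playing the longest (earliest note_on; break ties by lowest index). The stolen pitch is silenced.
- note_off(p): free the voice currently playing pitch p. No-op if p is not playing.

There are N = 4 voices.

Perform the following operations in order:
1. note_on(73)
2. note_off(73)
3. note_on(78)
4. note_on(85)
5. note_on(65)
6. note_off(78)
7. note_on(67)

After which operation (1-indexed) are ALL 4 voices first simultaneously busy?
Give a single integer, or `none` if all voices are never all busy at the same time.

Op 1: note_on(73): voice 0 is free -> assigned | voices=[73 - - -]
Op 2: note_off(73): free voice 0 | voices=[- - - -]
Op 3: note_on(78): voice 0 is free -> assigned | voices=[78 - - -]
Op 4: note_on(85): voice 1 is free -> assigned | voices=[78 85 - -]
Op 5: note_on(65): voice 2 is free -> assigned | voices=[78 85 65 -]
Op 6: note_off(78): free voice 0 | voices=[- 85 65 -]
Op 7: note_on(67): voice 0 is free -> assigned | voices=[67 85 65 -]

Answer: none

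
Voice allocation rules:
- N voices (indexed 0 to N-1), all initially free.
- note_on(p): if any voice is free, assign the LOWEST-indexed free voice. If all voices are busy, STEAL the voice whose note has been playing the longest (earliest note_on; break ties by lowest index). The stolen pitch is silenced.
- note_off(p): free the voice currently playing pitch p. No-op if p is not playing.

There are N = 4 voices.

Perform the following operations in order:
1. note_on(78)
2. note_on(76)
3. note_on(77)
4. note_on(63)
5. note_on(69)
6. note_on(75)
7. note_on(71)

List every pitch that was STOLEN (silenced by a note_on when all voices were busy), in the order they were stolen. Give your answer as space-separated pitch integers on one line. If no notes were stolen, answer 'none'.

Answer: 78 76 77

Derivation:
Op 1: note_on(78): voice 0 is free -> assigned | voices=[78 - - -]
Op 2: note_on(76): voice 1 is free -> assigned | voices=[78 76 - -]
Op 3: note_on(77): voice 2 is free -> assigned | voices=[78 76 77 -]
Op 4: note_on(63): voice 3 is free -> assigned | voices=[78 76 77 63]
Op 5: note_on(69): all voices busy, STEAL voice 0 (pitch 78, oldest) -> assign | voices=[69 76 77 63]
Op 6: note_on(75): all voices busy, STEAL voice 1 (pitch 76, oldest) -> assign | voices=[69 75 77 63]
Op 7: note_on(71): all voices busy, STEAL voice 2 (pitch 77, oldest) -> assign | voices=[69 75 71 63]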